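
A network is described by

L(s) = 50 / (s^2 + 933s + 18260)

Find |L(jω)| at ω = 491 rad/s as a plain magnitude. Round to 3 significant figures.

9.82e-05

Substitute s = j491:
Numerator: 50 = 50 + j0
Denominator: (j491)^2 + 933(j491) + 18260 = -222821 + j458103
|N| = √(50² + 0²) ≈ 50, ∠N ≈ 0.00°
|D| = √(222821² + 458103²) ≈ 5.0942e+05, ∠D ≈ 115.94°
|L| = 50 / 5.0942e+05 ≈ 9.8151e-05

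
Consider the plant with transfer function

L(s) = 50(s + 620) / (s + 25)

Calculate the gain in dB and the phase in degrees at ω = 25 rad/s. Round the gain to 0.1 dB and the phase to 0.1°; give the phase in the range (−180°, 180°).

58.9 dB, -42.7°

At s = jω = j25:
zero (s+620): 620 + j25 → |·| = √(620²+25²) = √385025 ≈ 620.5, ∠ = arctan(25/620) ≈ 2.31°
pole (s+25): 25 + j25 → |·| = √(25²+25²) = √1250 ≈ 35.355, ∠ = arctan(25/25) ≈ 45.00°
|L| = 50 · 620.5 / 35.355 ≈ 877.53
Gain = 20 log₁₀(877.53) ≈ 58.87 dB
∠L = 2.31° − 45.00° = -42.69°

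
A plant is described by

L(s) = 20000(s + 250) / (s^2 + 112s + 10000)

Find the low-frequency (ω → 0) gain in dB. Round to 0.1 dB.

L(0) = 20000·250 / 10000 = 500
20 log₁₀(500) ≈ 53.98 dB

54.0 dB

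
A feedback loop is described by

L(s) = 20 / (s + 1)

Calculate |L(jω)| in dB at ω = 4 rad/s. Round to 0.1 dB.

13.7 dB

At s = jω = j4:
pole (s+1): 1 + j4 → |·| = √(1²+4²) = √17 ≈ 4.1231, ∠ = arctan(4/1) ≈ 75.96°
|L| = 20 / 4.1231 ≈ 4.8507
Gain = 20 log₁₀(4.8507) ≈ 13.72 dB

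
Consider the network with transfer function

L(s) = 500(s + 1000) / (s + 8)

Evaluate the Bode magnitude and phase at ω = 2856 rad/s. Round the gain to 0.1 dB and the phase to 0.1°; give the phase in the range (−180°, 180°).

54.5 dB, -19.1°

At s = jω = j2856:
zero (s+1000): 1000 + j2856 → |·| = √(1000²+2856²) = √9156736 ≈ 3026, ∠ = arctan(2856/1000) ≈ 70.70°
pole (s+8): 8 + j2856 → |·| = √(8²+2856²) = √8156800 ≈ 2856, ∠ = arctan(2856/8) ≈ 89.84°
|L| = 500 · 3026 / 2856 ≈ 529.76
Gain = 20 log₁₀(529.76) ≈ 54.48 dB
∠L = 70.70° − 89.84° = -19.14°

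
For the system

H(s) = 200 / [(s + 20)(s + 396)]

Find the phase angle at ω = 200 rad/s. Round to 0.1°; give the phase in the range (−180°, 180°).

At s = jω = j200:
pole (s+20): 20 + j200 → |·| = √(20²+200²) = √40400 ≈ 201, ∠ = arctan(200/20) ≈ 84.29°
pole (s+396): 396 + j200 → |·| = √(396²+200²) = √196816 ≈ 443.64, ∠ = arctan(200/396) ≈ 26.80°
∠H = 0.00° − 111.09° = -111.09°

-111.1°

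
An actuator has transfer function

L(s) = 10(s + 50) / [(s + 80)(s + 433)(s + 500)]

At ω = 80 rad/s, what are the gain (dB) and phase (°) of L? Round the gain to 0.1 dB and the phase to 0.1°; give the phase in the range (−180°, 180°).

-88.5 dB, -6.6°

At s = jω = j80:
zero (s+50): 50 + j80 → |·| = √(50²+80²) = √8900 ≈ 94.34, ∠ = arctan(80/50) ≈ 57.99°
pole (s+80): 80 + j80 → |·| = √(80²+80²) = √12800 ≈ 113.14, ∠ = arctan(80/80) ≈ 45.00°
pole (s+433): 433 + j80 → |·| = √(433²+80²) = √193889 ≈ 440.33, ∠ = arctan(80/433) ≈ 10.47°
pole (s+500): 500 + j80 → |·| = √(500²+80²) = √256400 ≈ 506.36, ∠ = arctan(80/500) ≈ 9.09°
|L| = 10 · 94.34 / 2.5226e+07 ≈ 3.7398e-05
Gain = 20 log₁₀(3.7398e-05) ≈ -88.54 dB
∠L = 57.99° − 64.56° = -6.57°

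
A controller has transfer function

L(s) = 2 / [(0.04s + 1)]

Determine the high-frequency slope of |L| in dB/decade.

Each pole contributes −20 dB/decade at high frequency; each zero contributes +20 dB/decade.
Net: 0 zero(s) − 1 pole(s) → -20 dB/decade.

-20 dB/decade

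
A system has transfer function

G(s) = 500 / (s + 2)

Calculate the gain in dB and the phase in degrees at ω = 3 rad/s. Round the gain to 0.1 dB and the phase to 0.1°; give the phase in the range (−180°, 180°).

42.8 dB, -56.3°

Substitute s = j3:
Numerator: 500 = 500 + j0
Denominator: (j3) + 2 = 2 + j3
|N| = √(500² + 0²) ≈ 500, ∠N ≈ 0.00°
|D| = √(2² + 3²) ≈ 3.6056, ∠D ≈ 56.31°
|G| = 500 / 3.6056 ≈ 138.67
Gain = 20 log₁₀(138.67) ≈ 42.84 dB
∠G = 0.00° − 56.31° = -56.31°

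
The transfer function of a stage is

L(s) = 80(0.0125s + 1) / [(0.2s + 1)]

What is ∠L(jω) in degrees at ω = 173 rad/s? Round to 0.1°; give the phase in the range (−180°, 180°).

-23.2°

At ω = 173 rad/s:
zero (1 + j173·0.0125) = 1 + j2.1625 → |·| ≈ 2.3825, ∠ ≈ 65.18°
pole (1 + j173·0.2) = 1 + j34.6 → |·| ≈ 34.614, ∠ ≈ 88.34°
∠L = (65.18°) − (88.34°) = -23.16°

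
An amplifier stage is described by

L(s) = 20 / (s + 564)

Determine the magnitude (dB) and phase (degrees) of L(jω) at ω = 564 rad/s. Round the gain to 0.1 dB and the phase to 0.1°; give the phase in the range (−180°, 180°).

Substitute s = j564:
Numerator: 20 = 20 + j0
Denominator: (j564) + 564 = 564 + j564
|N| = √(20² + 0²) ≈ 20, ∠N ≈ 0.00°
|D| = √(564² + 564²) ≈ 797.62, ∠D ≈ 45.00°
|L| = 20 / 797.62 ≈ 0.025075
Gain = 20 log₁₀(0.025075) ≈ -32.02 dB
∠L = 0.00° − 45.00° = -45.00°

-32.0 dB, -45.0°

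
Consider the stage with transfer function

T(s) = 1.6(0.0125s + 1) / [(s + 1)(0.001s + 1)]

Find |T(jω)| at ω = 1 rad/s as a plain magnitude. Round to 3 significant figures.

1.13

At ω = 1 rad/s:
zero (1 + j1·0.0125) = 1 + j0.0125 → |·| ≈ 1.0001, ∠ ≈ 0.72°
pole (1 + j1·1) = 1 + j1 → |·| ≈ 1.4142, ∠ ≈ 45.00°
pole (1 + j1·0.001) = 1 + j0.001 → |·| ≈ 1, ∠ ≈ 0.06°
|T| = 1.6 · 1.0001 / (1.4142 · 1) ≈ 1.1315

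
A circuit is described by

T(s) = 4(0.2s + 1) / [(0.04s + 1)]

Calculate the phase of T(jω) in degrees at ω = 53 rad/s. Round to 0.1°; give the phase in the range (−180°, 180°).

At ω = 53 rad/s:
zero (1 + j53·0.2) = 1 + j10.6 → |·| ≈ 10.647, ∠ ≈ 84.61°
pole (1 + j53·0.04) = 1 + j2.12 → |·| ≈ 2.344, ∠ ≈ 64.75°
∠T = (84.61°) − (64.75°) = 19.86°

19.9°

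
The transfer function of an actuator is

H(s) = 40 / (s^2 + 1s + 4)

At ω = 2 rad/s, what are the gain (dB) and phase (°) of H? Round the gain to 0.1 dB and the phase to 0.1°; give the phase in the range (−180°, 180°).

At s = jω = j2:
quadratic: (j2)² + 1·j2 + 4 = 0 + j2 → |·| ≈ 2, ∠ ≈ 90.00°
|H| = 40 / 2 ≈ 20
Gain = 20 log₁₀(20) ≈ 26.02 dB
∠H = 0.00° − 90.00° = -90.00°

26.0 dB, -90.0°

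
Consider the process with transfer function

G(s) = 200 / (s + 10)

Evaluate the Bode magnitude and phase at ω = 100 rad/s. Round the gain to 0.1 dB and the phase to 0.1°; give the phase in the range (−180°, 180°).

At s = jω = j100:
pole (s+10): 10 + j100 → |·| = √(10²+100²) = √10100 ≈ 100.5, ∠ = arctan(100/10) ≈ 84.29°
|G| = 200 / 100.5 ≈ 1.99
Gain = 20 log₁₀(1.99) ≈ 5.98 dB
∠G = 0.00° − 84.29° = -84.29°

6.0 dB, -84.3°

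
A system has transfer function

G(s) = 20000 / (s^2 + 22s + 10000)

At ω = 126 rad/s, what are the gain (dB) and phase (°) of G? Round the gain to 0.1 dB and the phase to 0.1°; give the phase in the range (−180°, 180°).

9.8 dB, -154.7°

At s = jω = j126:
quadratic: (j126)² + 22·j126 + 10000 = -5876 + j2772 → |·| ≈ 6497, ∠ ≈ 154.74°
|G| = 20000 / 6497 ≈ 3.0783
Gain = 20 log₁₀(3.0783) ≈ 9.77 dB
∠G = 0.00° − 154.74° = -154.74°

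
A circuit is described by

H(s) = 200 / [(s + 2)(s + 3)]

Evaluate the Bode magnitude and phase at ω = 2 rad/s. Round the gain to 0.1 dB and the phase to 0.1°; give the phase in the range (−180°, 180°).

At s = jω = j2:
pole (s+2): 2 + j2 → |·| = √(2²+2²) = √8 ≈ 2.8284, ∠ = arctan(2/2) ≈ 45.00°
pole (s+3): 3 + j2 → |·| = √(3²+2²) = √13 ≈ 3.6056, ∠ = arctan(2/3) ≈ 33.69°
|H| = 200 / 10.198 ≈ 19.612
Gain = 20 log₁₀(19.612) ≈ 25.85 dB
∠H = 0.00° − 78.69° = -78.69°

25.9 dB, -78.7°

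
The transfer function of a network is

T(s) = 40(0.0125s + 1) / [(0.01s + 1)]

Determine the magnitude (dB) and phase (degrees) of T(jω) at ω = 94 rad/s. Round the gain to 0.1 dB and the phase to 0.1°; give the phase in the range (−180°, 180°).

At ω = 94 rad/s:
zero (1 + j94·0.0125) = 1 + j1.175 → |·| ≈ 1.5429, ∠ ≈ 49.60°
pole (1 + j94·0.01) = 1 + j0.94 → |·| ≈ 1.3724, ∠ ≈ 43.23°
|T| = 40 · 1.5429 / (1.3724) ≈ 44.969
Gain = 20 log₁₀(44.969) ≈ 33.06 dB
∠T = (49.60°) − (43.23°) = 6.37°

33.1 dB, 6.4°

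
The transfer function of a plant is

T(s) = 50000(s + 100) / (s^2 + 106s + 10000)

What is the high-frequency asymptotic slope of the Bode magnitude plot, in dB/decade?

-20 dB/decade

Each pole contributes −20 dB/decade at high frequency; each zero contributes +20 dB/decade.
Net: 1 zero(s) − 2 pole(s) → -20 dB/decade.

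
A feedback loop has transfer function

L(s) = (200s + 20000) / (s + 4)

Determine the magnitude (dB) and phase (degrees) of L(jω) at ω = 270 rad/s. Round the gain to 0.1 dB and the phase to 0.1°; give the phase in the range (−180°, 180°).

Substitute s = j270:
Numerator: 200(j270) + 20000 = 20000 + j54000
Denominator: (j270) + 4 = 4 + j270
|N| = √(20000² + 54000²) ≈ 57585, ∠N ≈ 69.68°
|D| = √(4² + 270²) ≈ 270.03, ∠D ≈ 89.15°
|L| = 57585 / 270.03 ≈ 213.25
Gain = 20 log₁₀(213.25) ≈ 46.58 dB
∠L = 69.68° − 89.15° = -19.47°

46.6 dB, -19.5°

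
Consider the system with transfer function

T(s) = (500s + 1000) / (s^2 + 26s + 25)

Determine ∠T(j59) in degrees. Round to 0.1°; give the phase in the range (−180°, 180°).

-68.0°

Substitute s = j59:
Numerator: 500(j59) + 1000 = 1000 + j29500
Denominator: (j59)^2 + 26(j59) + 25 = -3456 + j1534
|N| = √(1000² + 29500²) ≈ 29517, ∠N ≈ 88.06°
|D| = √(3456² + 1534²) ≈ 3781.1, ∠D ≈ 156.07°
∠T = 88.06° − 156.07° = -68.01°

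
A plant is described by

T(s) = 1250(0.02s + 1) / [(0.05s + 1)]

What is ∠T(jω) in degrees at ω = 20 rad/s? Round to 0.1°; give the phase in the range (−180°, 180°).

At ω = 20 rad/s:
zero (1 + j20·0.02) = 1 + j0.4 → |·| ≈ 1.077, ∠ ≈ 21.80°
pole (1 + j20·0.05) = 1 + j1 → |·| ≈ 1.4142, ∠ ≈ 45.00°
∠T = (21.80°) − (45.00°) = -23.20°

-23.2°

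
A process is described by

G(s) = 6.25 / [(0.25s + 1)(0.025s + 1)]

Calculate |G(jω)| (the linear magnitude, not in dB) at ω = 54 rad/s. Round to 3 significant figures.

At ω = 54 rad/s:
pole (1 + j54·0.25) = 1 + j13.5 → |·| ≈ 13.537, ∠ ≈ 85.76°
pole (1 + j54·0.025) = 1 + j1.35 → |·| ≈ 1.68, ∠ ≈ 53.47°
|G| = 6.25 · 1 / (13.537 · 1.68) ≈ 0.27482

0.275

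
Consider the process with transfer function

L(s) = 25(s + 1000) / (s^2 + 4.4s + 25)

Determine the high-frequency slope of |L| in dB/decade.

-20 dB/decade

Each pole contributes −20 dB/decade at high frequency; each zero contributes +20 dB/decade.
Net: 1 zero(s) − 2 pole(s) → -20 dB/decade.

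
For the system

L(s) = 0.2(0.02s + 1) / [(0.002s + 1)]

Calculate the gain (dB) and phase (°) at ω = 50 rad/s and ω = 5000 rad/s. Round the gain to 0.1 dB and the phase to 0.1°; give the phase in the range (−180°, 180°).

At ω = 50 rad/s:
zero (1 + j50·0.02) = 1 + j1 → |·| ≈ 1.4142, ∠ ≈ 45.00°
pole (1 + j50·0.002) = 1 + j0.1 → |·| ≈ 1.005, ∠ ≈ 5.71°
|L| = 0.2 · 1.4142 / (1.005) ≈ 0.28143
Gain = 20 log₁₀(0.28143) ≈ -11.01 dB
∠L = (45.00°) − (5.71°) = 39.29°

At ω = 5000 rad/s:
zero (1 + j5000·0.02) = 1 + j100 → |·| ≈ 100, ∠ ≈ 89.43°
pole (1 + j5000·0.002) = 1 + j10 → |·| ≈ 10.05, ∠ ≈ 84.29°
|L| = 0.2 · 100 / (10.05) ≈ 1.99
Gain = 20 log₁₀(1.99) ≈ 5.98 dB
∠L = (89.43°) − (84.29°) = 5.14°

ω = 50: -11.0 dB, 39.3°; ω = 5000: 6.0 dB, 5.1°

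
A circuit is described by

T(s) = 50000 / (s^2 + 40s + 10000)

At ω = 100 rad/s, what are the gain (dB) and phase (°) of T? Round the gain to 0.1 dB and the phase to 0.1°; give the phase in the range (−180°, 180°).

At s = jω = j100:
quadratic: (j100)² + 40·j100 + 10000 = 0 + j4000 → |·| ≈ 4000, ∠ ≈ 90.00°
|T| = 50000 / 4000 ≈ 12.5
Gain = 20 log₁₀(12.5) ≈ 21.94 dB
∠T = 0.00° − 90.00° = -90.00°

21.9 dB, -90.0°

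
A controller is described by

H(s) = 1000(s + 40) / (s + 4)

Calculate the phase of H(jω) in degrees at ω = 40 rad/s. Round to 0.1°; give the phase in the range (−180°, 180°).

-39.3°

At s = jω = j40:
zero (s+40): 40 + j40 → |·| = √(40²+40²) = √3200 ≈ 56.569, ∠ = arctan(40/40) ≈ 45.00°
pole (s+4): 4 + j40 → |·| = √(4²+40²) = √1616 ≈ 40.2, ∠ = arctan(40/4) ≈ 84.29°
∠H = 45.00° − 84.29° = -39.29°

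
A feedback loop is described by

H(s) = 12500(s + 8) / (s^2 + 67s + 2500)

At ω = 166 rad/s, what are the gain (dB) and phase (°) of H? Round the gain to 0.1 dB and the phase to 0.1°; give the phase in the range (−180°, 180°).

37.6 dB, -68.8°

At s = jω = j166:
zero (s+8): 8 + j166 → |·| = √(8²+166²) = √27620 ≈ 166.19, ∠ = arctan(166/8) ≈ 87.24°
quadratic: (j166)² + 67·j166 + 2500 = -25056 + j11122 → |·| ≈ 27414, ∠ ≈ 156.06°
|H| = 12500 · 166.19 / 27414 ≈ 75.778
Gain = 20 log₁₀(75.778) ≈ 37.59 dB
∠H = 87.24° − 156.06° = -68.82°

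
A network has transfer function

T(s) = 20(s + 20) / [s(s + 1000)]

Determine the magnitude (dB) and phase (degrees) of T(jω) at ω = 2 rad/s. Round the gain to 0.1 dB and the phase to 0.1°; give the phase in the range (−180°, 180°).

At s = jω = j2:
zero (s+20): 20 + j2 → |·| = √(20²+2²) = √404 ≈ 20.1, ∠ = arctan(2/20) ≈ 5.71°
pole (s+1000): 1000 + j2 → |·| = √(1000²+2²) = √1000004 ≈ 1000, ∠ = arctan(2/1000) ≈ 0.11°
pole at origin: |s| = 2, ∠ = 90.00° (in denominator)
|T| = 20 · 20.1 / 2000 ≈ 0.201
Gain = 20 log₁₀(0.201) ≈ -13.94 dB
∠T = 5.71° − 90.11° = -84.40°

-13.9 dB, -84.4°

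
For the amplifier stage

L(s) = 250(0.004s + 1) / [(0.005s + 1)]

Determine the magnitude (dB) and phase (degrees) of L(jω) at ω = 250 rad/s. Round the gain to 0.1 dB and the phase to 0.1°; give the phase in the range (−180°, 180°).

At ω = 250 rad/s:
zero (1 + j250·0.004) = 1 + j1 → |·| ≈ 1.4142, ∠ ≈ 45.00°
pole (1 + j250·0.005) = 1 + j1.25 → |·| ≈ 1.6008, ∠ ≈ 51.34°
|L| = 250 · 1.4142 / (1.6008) ≈ 220.86
Gain = 20 log₁₀(220.86) ≈ 46.88 dB
∠L = (45.00°) − (51.34°) = -6.34°

46.9 dB, -6.3°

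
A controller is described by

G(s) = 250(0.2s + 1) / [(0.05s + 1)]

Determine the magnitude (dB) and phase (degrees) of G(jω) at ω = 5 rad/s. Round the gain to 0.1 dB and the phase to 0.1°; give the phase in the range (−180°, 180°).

At ω = 5 rad/s:
zero (1 + j5·0.2) = 1 + j1 → |·| ≈ 1.4142, ∠ ≈ 45.00°
pole (1 + j5·0.05) = 1 + j0.25 → |·| ≈ 1.0308, ∠ ≈ 14.04°
|G| = 250 · 1.4142 / (1.0308) ≈ 342.99
Gain = 20 log₁₀(342.99) ≈ 50.71 dB
∠G = (45.00°) − (14.04°) = 30.96°

50.7 dB, 31.0°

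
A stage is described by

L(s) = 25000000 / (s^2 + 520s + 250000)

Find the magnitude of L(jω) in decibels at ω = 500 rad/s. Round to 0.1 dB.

39.7 dB

At s = jω = j500:
quadratic: (j500)² + 520·j500 + 250000 = 0 + j260000 → |·| ≈ 2.6e+05, ∠ ≈ 90.00°
|L| = 25000000 / 2.6e+05 ≈ 96.154
Gain = 20 log₁₀(96.154) ≈ 39.66 dB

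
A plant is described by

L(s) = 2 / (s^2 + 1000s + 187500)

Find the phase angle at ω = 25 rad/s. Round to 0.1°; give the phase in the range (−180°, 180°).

Substitute s = j25:
Numerator: 2 = 2 + j0
Denominator: (j25)^2 + 1000(j25) + 187500 = 186875 + j25000
|N| = √(2² + 0²) ≈ 2, ∠N ≈ 0.00°
|D| = √(186875² + 25000²) ≈ 1.8854e+05, ∠D ≈ 7.62°
∠L = 0.00° − 7.62° = -7.62°

-7.6°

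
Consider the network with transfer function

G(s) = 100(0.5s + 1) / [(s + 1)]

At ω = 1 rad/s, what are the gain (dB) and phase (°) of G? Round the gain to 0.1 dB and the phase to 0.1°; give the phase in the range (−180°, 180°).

38.0 dB, -18.4°

At ω = 1 rad/s:
zero (1 + j1·0.5) = 1 + j0.5 → |·| ≈ 1.118, ∠ ≈ 26.57°
pole (1 + j1·1) = 1 + j1 → |·| ≈ 1.4142, ∠ ≈ 45.00°
|G| = 100 · 1.118 / (1.4142) ≈ 79.055
Gain = 20 log₁₀(79.055) ≈ 37.96 dB
∠G = (26.57°) − (45.00°) = -18.43°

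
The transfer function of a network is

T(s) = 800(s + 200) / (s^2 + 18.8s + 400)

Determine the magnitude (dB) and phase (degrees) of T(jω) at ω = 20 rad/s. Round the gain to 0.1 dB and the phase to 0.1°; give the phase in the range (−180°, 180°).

At s = jω = j20:
zero (s+200): 200 + j20 → |·| = √(200²+20²) = √40400 ≈ 201, ∠ = arctan(20/200) ≈ 5.71°
quadratic: (j20)² + 18.8·j20 + 400 = 0 + j376 → |·| ≈ 376, ∠ ≈ 90.00°
|T| = 800 · 201 / 376 ≈ 427.66
Gain = 20 log₁₀(427.66) ≈ 52.62 dB
∠T = 5.71° − 90.00° = -84.29°

52.6 dB, -84.3°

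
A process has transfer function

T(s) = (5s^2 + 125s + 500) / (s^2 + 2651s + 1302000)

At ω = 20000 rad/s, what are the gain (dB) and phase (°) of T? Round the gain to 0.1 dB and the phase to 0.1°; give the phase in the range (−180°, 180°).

Substitute s = j20000:
Numerator: 5(j20000)^2 + 125(j20000) + 500 = -1999999500 + j2500000
Denominator: (j20000)^2 + 2651(j20000) + 1302000 = -398698000 + j53020000
|N| = √(1999999500² + 2500000²) ≈ 2e+09, ∠N ≈ 179.93°
|D| = √(398698000² + 53020000²) ≈ 4.0221e+08, ∠D ≈ 172.43°
|T| = 2e+09 / 4.0221e+08 ≈ 4.9725
Gain = 20 log₁₀(4.9725) ≈ 13.93 dB
∠T = 179.93° − 172.43° = 7.50°

13.9 dB, 7.5°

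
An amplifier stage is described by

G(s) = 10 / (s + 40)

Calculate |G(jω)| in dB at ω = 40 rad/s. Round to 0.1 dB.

-15.1 dB

Substitute s = j40:
Numerator: 10 = 10 + j0
Denominator: (j40) + 40 = 40 + j40
|N| = √(10² + 0²) ≈ 10, ∠N ≈ 0.00°
|D| = √(40² + 40²) ≈ 56.569, ∠D ≈ 45.00°
|G| = 10 / 56.569 ≈ 0.17678
Gain = 20 log₁₀(0.17678) ≈ -15.05 dB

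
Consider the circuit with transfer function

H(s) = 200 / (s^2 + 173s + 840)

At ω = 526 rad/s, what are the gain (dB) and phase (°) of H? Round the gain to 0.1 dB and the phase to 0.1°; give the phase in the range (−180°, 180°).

-63.2 dB, -161.7°

Substitute s = j526:
Numerator: 200 = 200 + j0
Denominator: (j526)^2 + 173(j526) + 840 = -275836 + j90998
|N| = √(200² + 0²) ≈ 200, ∠N ≈ 0.00°
|D| = √(275836² + 90998²) ≈ 2.9046e+05, ∠D ≈ 161.74°
|H| = 200 / 2.9046e+05 ≈ 0.00068856
Gain = 20 log₁₀(0.00068856) ≈ -63.24 dB
∠H = 0.00° − 161.74° = -161.74°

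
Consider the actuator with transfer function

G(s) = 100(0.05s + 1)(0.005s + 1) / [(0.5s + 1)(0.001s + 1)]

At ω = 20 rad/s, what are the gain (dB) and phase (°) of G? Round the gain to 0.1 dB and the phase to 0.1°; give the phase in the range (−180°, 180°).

At ω = 20 rad/s:
zero (1 + j20·0.05) = 1 + j1 → |·| ≈ 1.4142, ∠ ≈ 45.00°
zero (1 + j20·0.005) = 1 + j0.1 → |·| ≈ 1.005, ∠ ≈ 5.71°
pole (1 + j20·0.5) = 1 + j10 → |·| ≈ 10.05, ∠ ≈ 84.29°
pole (1 + j20·0.001) = 1 + j0.02 → |·| ≈ 1.0002, ∠ ≈ 1.15°
|G| = 100 · 1.4142 · 1.005 / (10.05 · 1.0002) ≈ 14.139
Gain = 20 log₁₀(14.139) ≈ 23.01 dB
∠G = (45.00° + 5.71°) − (84.29° + 1.15°) = -34.73°

23.0 dB, -34.7°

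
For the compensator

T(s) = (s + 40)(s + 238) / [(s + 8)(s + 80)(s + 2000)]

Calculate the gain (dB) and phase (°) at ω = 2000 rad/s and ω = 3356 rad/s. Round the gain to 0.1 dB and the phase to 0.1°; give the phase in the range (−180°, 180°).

ω = 2000: -69.0 dB, -50.4°; ω = 3356: -71.8 dB, -62.4°

At s = jω = j2000:
zero (s+40): 40 + j2000 → |·| = √(40²+2000²) = √4001600 ≈ 2000.4, ∠ = arctan(2000/40) ≈ 88.85°
zero (s+238): 238 + j2000 → |·| = √(238²+2000²) = √4056644 ≈ 2014.1, ∠ = arctan(2000/238) ≈ 83.21°
pole (s+8): 8 + j2000 → |·| = √(8²+2000²) = √4000064 ≈ 2000, ∠ = arctan(2000/8) ≈ 89.77°
pole (s+80): 80 + j2000 → |·| = √(80²+2000²) = √4006400 ≈ 2001.6, ∠ = arctan(2000/80) ≈ 87.71°
pole (s+2000): 2000 + j2000 → |·| = √(2000²+2000²) = √8000000 ≈ 2828.4, ∠ = arctan(2000/2000) ≈ 45.00°
|T| = 1 · 4.029e+06 / 1.1323e+10 ≈ 0.00035582
Gain = 20 log₁₀(0.00035582) ≈ -68.98 dB
∠T = 172.06° − 222.48° = -50.42°

At s = jω = j3356:
zero (s+40): 40 + j3356 → |·| = √(40²+3356²) = √11264336 ≈ 3356.2, ∠ = arctan(3356/40) ≈ 89.32°
zero (s+238): 238 + j3356 → |·| = √(238²+3356²) = √11319380 ≈ 3364.4, ∠ = arctan(3356/238) ≈ 85.94°
pole (s+8): 8 + j3356 → |·| = √(8²+3356²) = √11262800 ≈ 3356, ∠ = arctan(3356/8) ≈ 89.86°
pole (s+80): 80 + j3356 → |·| = √(80²+3356²) = √11269136 ≈ 3357, ∠ = arctan(3356/80) ≈ 88.63°
pole (s+2000): 2000 + j3356 → |·| = √(2000²+3356²) = √15262736 ≈ 3906.8, ∠ = arctan(3356/2000) ≈ 59.21°
|T| = 1 · 1.1292e+07 / 4.4014e+10 ≈ 0.00025655
Gain = 20 log₁₀(0.00025655) ≈ -71.82 dB
∠T = 175.26° − 237.70° = -62.44°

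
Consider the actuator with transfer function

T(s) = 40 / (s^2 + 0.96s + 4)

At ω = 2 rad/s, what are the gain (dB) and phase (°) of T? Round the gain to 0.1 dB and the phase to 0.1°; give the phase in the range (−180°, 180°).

At s = jω = j2:
quadratic: (j2)² + 0.96·j2 + 4 = 0 + j1.92 → |·| ≈ 1.92, ∠ ≈ 90.00°
|T| = 40 / 1.92 ≈ 20.833
Gain = 20 log₁₀(20.833) ≈ 26.38 dB
∠T = 0.00° − 90.00° = -90.00°

26.4 dB, -90.0°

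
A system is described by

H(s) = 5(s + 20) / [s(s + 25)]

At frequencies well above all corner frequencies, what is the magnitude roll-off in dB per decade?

Each pole contributes −20 dB/decade at high frequency; each zero contributes +20 dB/decade.
Net: 1 zero(s) − 2 pole(s) → -20 dB/decade.

-20 dB/decade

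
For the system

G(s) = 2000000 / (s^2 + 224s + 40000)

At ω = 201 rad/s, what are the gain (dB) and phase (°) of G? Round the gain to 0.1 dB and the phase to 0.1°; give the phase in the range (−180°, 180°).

33.0 dB, -90.5°

At s = jω = j201:
quadratic: (j201)² + 224·j201 + 40000 = -401 + j45024 → |·| ≈ 45026, ∠ ≈ 90.51°
|G| = 2000000 / 45026 ≈ 44.419
Gain = 20 log₁₀(44.419) ≈ 32.95 dB
∠G = 0.00° − 90.51° = -90.51°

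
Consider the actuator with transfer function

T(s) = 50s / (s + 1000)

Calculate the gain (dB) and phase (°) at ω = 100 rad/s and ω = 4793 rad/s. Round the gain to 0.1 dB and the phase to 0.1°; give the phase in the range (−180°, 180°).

ω = 100: 13.9 dB, 84.3°; ω = 4793: 33.8 dB, 11.8°

At s = jω = j100:
zero at origin: s = j100 → |·| = 100, ∠ = 90.00°
pole (s+1000): 1000 + j100 → |·| = √(1000²+100²) = √1010000 ≈ 1005, ∠ = arctan(100/1000) ≈ 5.71°
|T| = 50 · 100 / 1005 ≈ 4.9751
Gain = 20 log₁₀(4.9751) ≈ 13.94 dB
∠T = 90.00° − 5.71° = 84.29°

At s = jω = j4793:
zero at origin: s = j4793 → |·| = 4793, ∠ = 90.00°
pole (s+1000): 1000 + j4793 → |·| = √(1000²+4793²) = √23972849 ≈ 4896.2, ∠ = arctan(4793/1000) ≈ 78.22°
|T| = 50 · 4793 / 4896.2 ≈ 48.946
Gain = 20 log₁₀(48.946) ≈ 33.79 dB
∠T = 90.00° − 78.22° = 11.78°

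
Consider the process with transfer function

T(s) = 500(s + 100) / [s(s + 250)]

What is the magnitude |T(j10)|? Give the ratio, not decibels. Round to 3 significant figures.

At s = jω = j10:
zero (s+100): 100 + j10 → |·| = √(100²+10²) = √10100 ≈ 100.5, ∠ = arctan(10/100) ≈ 5.71°
pole (s+250): 250 + j10 → |·| = √(250²+10²) = √62600 ≈ 250.2, ∠ = arctan(10/250) ≈ 2.29°
pole at origin: |s| = 10, ∠ = 90.00° (in denominator)
|T| = 500 · 100.5 / 2502 ≈ 20.084

20.1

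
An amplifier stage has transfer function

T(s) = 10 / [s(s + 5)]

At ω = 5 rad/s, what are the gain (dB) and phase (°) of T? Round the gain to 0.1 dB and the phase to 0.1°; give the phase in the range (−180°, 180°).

-11.0 dB, -135.0°

At s = jω = j5:
pole (s+5): 5 + j5 → |·| = √(5²+5²) = √50 ≈ 7.0711, ∠ = arctan(5/5) ≈ 45.00°
pole at origin: |s| = 5, ∠ = 90.00° (in denominator)
|T| = 10 / 35.355 ≈ 0.28285
Gain = 20 log₁₀(0.28285) ≈ -10.97 dB
∠T = 0.00° − 135.00° = -135.00°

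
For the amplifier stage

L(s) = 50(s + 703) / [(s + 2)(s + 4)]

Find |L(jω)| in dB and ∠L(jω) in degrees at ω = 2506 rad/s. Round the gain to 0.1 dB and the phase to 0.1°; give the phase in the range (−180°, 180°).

At s = jω = j2506:
zero (s+703): 703 + j2506 → |·| = √(703²+2506²) = √6774245 ≈ 2602.7, ∠ = arctan(2506/703) ≈ 74.33°
pole (s+2): 2 + j2506 → |·| = √(2²+2506²) = √6280040 ≈ 2506, ∠ = arctan(2506/2) ≈ 89.95°
pole (s+4): 4 + j2506 → |·| = √(4²+2506²) = √6280052 ≈ 2506, ∠ = arctan(2506/4) ≈ 89.91°
|L| = 50 · 2602.7 / 6.28e+06 ≈ 0.020722
Gain = 20 log₁₀(0.020722) ≈ -33.67 dB
∠L = 74.33° − 179.86° = -105.53°

-33.7 dB, -105.5°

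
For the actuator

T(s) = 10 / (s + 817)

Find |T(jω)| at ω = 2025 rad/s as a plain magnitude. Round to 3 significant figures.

At s = jω = j2025:
pole (s+817): 817 + j2025 → |·| = √(817²+2025²) = √4768114 ≈ 2183.6, ∠ = arctan(2025/817) ≈ 68.03°
|T| = 10 / 2183.6 ≈ 0.0045796

0.00458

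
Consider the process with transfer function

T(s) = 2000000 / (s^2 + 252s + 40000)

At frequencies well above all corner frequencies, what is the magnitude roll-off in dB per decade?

-40 dB/decade

Each pole contributes −20 dB/decade at high frequency; each zero contributes +20 dB/decade.
Net: 0 zero(s) − 2 pole(s) → -40 dB/decade.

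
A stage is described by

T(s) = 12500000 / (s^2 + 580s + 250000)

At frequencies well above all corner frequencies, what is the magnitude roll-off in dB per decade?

Each pole contributes −20 dB/decade at high frequency; each zero contributes +20 dB/decade.
Net: 0 zero(s) − 2 pole(s) → -40 dB/decade.

-40 dB/decade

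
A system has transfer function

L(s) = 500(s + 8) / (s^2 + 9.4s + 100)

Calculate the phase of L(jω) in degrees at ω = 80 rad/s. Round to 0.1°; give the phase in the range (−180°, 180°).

At s = jω = j80:
zero (s+8): 8 + j80 → |·| = √(8²+80²) = √6464 ≈ 80.399, ∠ = arctan(80/8) ≈ 84.29°
quadratic: (j80)² + 9.4·j80 + 100 = -6300 + j752 → |·| ≈ 6344.7, ∠ ≈ 173.19°
∠L = 84.29° − 173.19° = -88.90°

-88.9°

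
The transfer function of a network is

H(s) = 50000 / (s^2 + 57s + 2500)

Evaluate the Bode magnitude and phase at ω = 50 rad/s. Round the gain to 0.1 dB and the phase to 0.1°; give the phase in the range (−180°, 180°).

24.9 dB, -90.0°

At s = jω = j50:
quadratic: (j50)² + 57·j50 + 2500 = 0 + j2850 → |·| ≈ 2850, ∠ ≈ 90.00°
|H| = 50000 / 2850 ≈ 17.544
Gain = 20 log₁₀(17.544) ≈ 24.88 dB
∠H = 0.00° − 90.00° = -90.00°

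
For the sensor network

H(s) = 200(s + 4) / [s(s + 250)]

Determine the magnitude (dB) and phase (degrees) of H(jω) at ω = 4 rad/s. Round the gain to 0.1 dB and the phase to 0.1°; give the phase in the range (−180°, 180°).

1.1 dB, -45.9°

At s = jω = j4:
zero (s+4): 4 + j4 → |·| = √(4²+4²) = √32 ≈ 5.6569, ∠ = arctan(4/4) ≈ 45.00°
pole (s+250): 250 + j4 → |·| = √(250²+4²) = √62516 ≈ 250.03, ∠ = arctan(4/250) ≈ 0.92°
pole at origin: |s| = 4, ∠ = 90.00° (in denominator)
|H| = 200 · 5.6569 / 1000.1 ≈ 1.1313
Gain = 20 log₁₀(1.1313) ≈ 1.07 dB
∠H = 45.00° − 90.92° = -45.92°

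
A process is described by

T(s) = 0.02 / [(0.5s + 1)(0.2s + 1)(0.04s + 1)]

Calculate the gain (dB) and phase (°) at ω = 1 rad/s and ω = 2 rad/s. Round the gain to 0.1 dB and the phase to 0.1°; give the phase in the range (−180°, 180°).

ω = 1: -35.1 dB, -40.2°; ω = 2: -37.7 dB, -71.4°

At ω = 1 rad/s:
pole (1 + j1·0.5) = 1 + j0.5 → |·| ≈ 1.118, ∠ ≈ 26.57°
pole (1 + j1·0.2) = 1 + j0.2 → |·| ≈ 1.0198, ∠ ≈ 11.31°
pole (1 + j1·0.04) = 1 + j0.04 → |·| ≈ 1.0008, ∠ ≈ 2.29°
|T| = 0.02 · 1 / (1.118 · 1.0198 · 1.0008) ≈ 0.017528
Gain = 20 log₁₀(0.017528) ≈ -35.13 dB
∠T = (0°) − (26.57° + 11.31° + 2.29°) = -40.17°

At ω = 2 rad/s:
pole (1 + j2·0.5) = 1 + j1 → |·| ≈ 1.4142, ∠ ≈ 45.00°
pole (1 + j2·0.2) = 1 + j0.4 → |·| ≈ 1.077, ∠ ≈ 21.80°
pole (1 + j2·0.04) = 1 + j0.08 → |·| ≈ 1.0032, ∠ ≈ 4.57°
|T| = 0.02 · 1 / (1.4142 · 1.077 · 1.0032) ≈ 0.013089
Gain = 20 log₁₀(0.013089) ≈ -37.66 dB
∠T = (0°) − (45.00° + 21.80° + 4.57°) = -71.37°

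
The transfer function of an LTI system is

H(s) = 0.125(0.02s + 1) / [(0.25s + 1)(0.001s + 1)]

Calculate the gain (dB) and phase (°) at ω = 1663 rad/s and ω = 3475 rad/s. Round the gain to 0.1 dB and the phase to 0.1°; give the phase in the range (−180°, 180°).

ω = 1663: -45.8 dB, -60.6°; ω = 3475: -51.2 dB, -74.7°

At ω = 1663 rad/s:
zero (1 + j1663·0.02) = 1 + j33.26 → |·| ≈ 33.275, ∠ ≈ 88.28°
pole (1 + j1663·0.25) = 1 + j415.75 → |·| ≈ 415.75, ∠ ≈ 89.86°
pole (1 + j1663·0.001) = 1 + j1.663 → |·| ≈ 1.9405, ∠ ≈ 58.98°
|H| = 0.125 · 33.275 / (415.75 · 1.9405) ≈ 0.0051556
Gain = 20 log₁₀(0.0051556) ≈ -45.75 dB
∠H = (88.28°) − (89.86° + 58.98°) = -60.56°

At ω = 3475 rad/s:
zero (1 + j3475·0.02) = 1 + j69.5 → |·| ≈ 69.507, ∠ ≈ 89.18°
pole (1 + j3475·0.25) = 1 + j868.75 → |·| ≈ 868.75, ∠ ≈ 89.93°
pole (1 + j3475·0.001) = 1 + j3.475 → |·| ≈ 3.616, ∠ ≈ 73.95°
|H| = 0.125 · 69.507 / (868.75 · 3.616) ≈ 0.0027658
Gain = 20 log₁₀(0.0027658) ≈ -51.16 dB
∠H = (89.18°) − (89.93° + 73.95°) = -74.70°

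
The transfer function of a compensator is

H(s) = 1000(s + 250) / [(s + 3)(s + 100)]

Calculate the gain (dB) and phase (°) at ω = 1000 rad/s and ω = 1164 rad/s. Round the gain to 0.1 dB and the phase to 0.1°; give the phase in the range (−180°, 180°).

ω = 1000: 0.2 dB, -98.2°; ω = 1164: -1.2 dB, -97.1°

At s = jω = j1000:
zero (s+250): 250 + j1000 → |·| = √(250²+1000²) = √1062500 ≈ 1030.8, ∠ = arctan(1000/250) ≈ 75.96°
pole (s+3): 3 + j1000 → |·| = √(3²+1000²) = √1000009 ≈ 1000, ∠ = arctan(1000/3) ≈ 89.83°
pole (s+100): 100 + j1000 → |·| = √(100²+1000²) = √1010000 ≈ 1005, ∠ = arctan(1000/100) ≈ 84.29°
|H| = 1000 · 1030.8 / 1.005e+06 ≈ 1.0257
Gain = 20 log₁₀(1.0257) ≈ 0.22 dB
∠H = 75.96° − 174.12° = -98.16°

At s = jω = j1164:
zero (s+250): 250 + j1164 → |·| = √(250²+1164²) = √1417396 ≈ 1190.5, ∠ = arctan(1164/250) ≈ 77.88°
pole (s+3): 3 + j1164 → |·| = √(3²+1164²) = √1354905 ≈ 1164, ∠ = arctan(1164/3) ≈ 89.85°
pole (s+100): 100 + j1164 → |·| = √(100²+1164²) = √1364896 ≈ 1168.3, ∠ = arctan(1164/100) ≈ 85.09°
|H| = 1000 · 1190.5 / 1.3599e+06 ≈ 0.87543
Gain = 20 log₁₀(0.87543) ≈ -1.16 dB
∠H = 77.88° − 174.94° = -97.06°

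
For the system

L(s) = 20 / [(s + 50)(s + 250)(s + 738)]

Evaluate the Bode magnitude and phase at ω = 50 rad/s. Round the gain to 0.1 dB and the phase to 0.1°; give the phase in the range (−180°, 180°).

-116.5 dB, -60.2°

At s = jω = j50:
pole (s+50): 50 + j50 → |·| = √(50²+50²) = √5000 ≈ 70.711, ∠ = arctan(50/50) ≈ 45.00°
pole (s+250): 250 + j50 → |·| = √(250²+50²) = √65000 ≈ 254.95, ∠ = arctan(50/250) ≈ 11.31°
pole (s+738): 738 + j50 → |·| = √(738²+50²) = √547144 ≈ 739.69, ∠ = arctan(50/738) ≈ 3.88°
|L| = 20 / 1.3335e+07 ≈ 1.4998e-06
Gain = 20 log₁₀(1.4998e-06) ≈ -116.48 dB
∠L = 0.00° − 60.19° = -60.19°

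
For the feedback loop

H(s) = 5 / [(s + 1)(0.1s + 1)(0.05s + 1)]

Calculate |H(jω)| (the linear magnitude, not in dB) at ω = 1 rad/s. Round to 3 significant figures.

At ω = 1 rad/s:
pole (1 + j1·1) = 1 + j1 → |·| ≈ 1.4142, ∠ ≈ 45.00°
pole (1 + j1·0.1) = 1 + j0.1 → |·| ≈ 1.005, ∠ ≈ 5.71°
pole (1 + j1·0.05) = 1 + j0.05 → |·| ≈ 1.0012, ∠ ≈ 2.86°
|H| = 5 · 1 / (1.4142 · 1.005 · 1.0012) ≈ 3.5138

3.51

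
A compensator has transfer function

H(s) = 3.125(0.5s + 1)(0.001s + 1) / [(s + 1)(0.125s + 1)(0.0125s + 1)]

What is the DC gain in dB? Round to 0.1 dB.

9.9 dB

H(0) = 3.125 · 1 / 1 = 3.125
20 log₁₀(3.125) ≈ 9.90 dB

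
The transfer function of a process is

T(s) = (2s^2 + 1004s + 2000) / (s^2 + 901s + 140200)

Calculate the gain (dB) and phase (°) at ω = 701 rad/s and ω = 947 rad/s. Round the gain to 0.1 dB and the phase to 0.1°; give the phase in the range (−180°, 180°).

Substitute s = j701:
Numerator: 2(j701)^2 + 1004(j701) + 2000 = -980802 + j703804
Denominator: (j701)^2 + 901(j701) + 140200 = -351201 + j631601
|N| = √(980802² + 703804²) ≈ 1.2072e+06, ∠N ≈ 144.34°
|D| = √(351201² + 631601²) ≈ 7.2268e+05, ∠D ≈ 119.08°
|T| = 1.2072e+06 / 7.2268e+05 ≈ 1.6704
Gain = 20 log₁₀(1.6704) ≈ 4.46 dB
∠T = 144.34° − 119.08° = 25.26°

Substitute s = j947:
Numerator: 2(j947)^2 + 1004(j947) + 2000 = -1791618 + j950788
Denominator: (j947)^2 + 901(j947) + 140200 = -756609 + j853247
|N| = √(1791618² + 950788²) ≈ 2.0283e+06, ∠N ≈ 152.05°
|D| = √(756609² + 853247²) ≈ 1.1404e+06, ∠D ≈ 131.56°
|T| = 2.0283e+06 / 1.1404e+06 ≈ 1.7786
Gain = 20 log₁₀(1.7786) ≈ 5.00 dB
∠T = 152.05° − 131.56° = 20.49°

ω = 701: 4.5 dB, 25.3°; ω = 947: 5.0 dB, 20.5°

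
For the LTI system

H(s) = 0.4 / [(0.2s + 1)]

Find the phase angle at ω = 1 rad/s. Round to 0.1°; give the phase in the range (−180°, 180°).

At ω = 1 rad/s:
pole (1 + j1·0.2) = 1 + j0.2 → |·| ≈ 1.0198, ∠ ≈ 11.31°
∠H = (0°) − (11.31°) = -11.31°

-11.3°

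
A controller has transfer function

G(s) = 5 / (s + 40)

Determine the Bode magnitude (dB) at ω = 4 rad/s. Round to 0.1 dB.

-18.1 dB

Substitute s = j4:
Numerator: 5 = 5 + j0
Denominator: (j4) + 40 = 40 + j4
|N| = √(5² + 0²) ≈ 5, ∠N ≈ 0.00°
|D| = √(40² + 4²) ≈ 40.2, ∠D ≈ 5.71°
|G| = 5 / 40.2 ≈ 0.12438
Gain = 20 log₁₀(0.12438) ≈ -18.10 dB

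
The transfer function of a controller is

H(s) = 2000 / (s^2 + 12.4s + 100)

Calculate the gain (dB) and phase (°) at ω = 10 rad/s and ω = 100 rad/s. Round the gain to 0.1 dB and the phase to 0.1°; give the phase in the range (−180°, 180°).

ω = 10: 24.2 dB, -90.0°; ω = 100: -14.0 dB, -172.9°

At s = jω = j10:
quadratic: (j10)² + 12.4·j10 + 100 = 0 + j124 → |·| ≈ 124, ∠ ≈ 90.00°
|H| = 2000 / 124 ≈ 16.129
Gain = 20 log₁₀(16.129) ≈ 24.15 dB
∠H = 0.00° − 90.00° = -90.00°

At s = jω = j100:
quadratic: (j100)² + 12.4·j100 + 100 = -9900 + j1240 → |·| ≈ 9977.4, ∠ ≈ 172.86°
|H| = 2000 / 9977.4 ≈ 0.20045
Gain = 20 log₁₀(0.20045) ≈ -13.96 dB
∠H = 0.00° − 172.86° = -172.86°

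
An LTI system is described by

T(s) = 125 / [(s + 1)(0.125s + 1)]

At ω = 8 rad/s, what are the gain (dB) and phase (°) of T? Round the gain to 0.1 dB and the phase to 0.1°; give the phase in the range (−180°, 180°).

At ω = 8 rad/s:
pole (1 + j8·1) = 1 + j8 → |·| ≈ 8.0623, ∠ ≈ 82.87°
pole (1 + j8·0.125) = 1 + j1 → |·| ≈ 1.4142, ∠ ≈ 45.00°
|T| = 125 · 1 / (8.0623 · 1.4142) ≈ 10.963
Gain = 20 log₁₀(10.963) ≈ 20.80 dB
∠T = (0°) − (82.87° + 45.00°) = -127.87°

20.8 dB, -127.9°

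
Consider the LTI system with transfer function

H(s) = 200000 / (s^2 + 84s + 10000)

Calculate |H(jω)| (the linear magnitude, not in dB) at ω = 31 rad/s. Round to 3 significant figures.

At s = jω = j31:
quadratic: (j31)² + 84·j31 + 10000 = 9039 + j2604 → |·| ≈ 9406.6, ∠ ≈ 16.07°
|H| = 200000 / 9406.6 ≈ 21.262

21.3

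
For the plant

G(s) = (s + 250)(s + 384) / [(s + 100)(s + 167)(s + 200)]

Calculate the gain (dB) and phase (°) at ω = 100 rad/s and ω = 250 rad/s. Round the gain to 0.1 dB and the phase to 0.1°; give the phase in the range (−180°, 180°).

ω = 100: -35.2 dB, -66.1°; ω = 250: -44.1 dB, -97.7°

At s = jω = j100:
zero (s+250): 250 + j100 → |·| = √(250²+100²) = √72500 ≈ 269.26, ∠ = arctan(100/250) ≈ 21.80°
zero (s+384): 384 + j100 → |·| = √(384²+100²) = √157456 ≈ 396.81, ∠ = arctan(100/384) ≈ 14.60°
pole (s+100): 100 + j100 → |·| = √(100²+100²) = √20000 ≈ 141.42, ∠ = arctan(100/100) ≈ 45.00°
pole (s+167): 167 + j100 → |·| = √(167²+100²) = √37889 ≈ 194.65, ∠ = arctan(100/167) ≈ 30.91°
pole (s+200): 200 + j100 → |·| = √(200²+100²) = √50000 ≈ 223.61, ∠ = arctan(100/200) ≈ 26.57°
|G| = 1 · 1.0685e+05 / 6.1554e+06 ≈ 0.017359
Gain = 20 log₁₀(0.017359) ≈ -35.21 dB
∠G = 36.40° − 102.48° = -66.08°

At s = jω = j250:
zero (s+250): 250 + j250 → |·| = √(250²+250²) = √125000 ≈ 353.55, ∠ = arctan(250/250) ≈ 45.00°
zero (s+384): 384 + j250 → |·| = √(384²+250²) = √209956 ≈ 458.21, ∠ = arctan(250/384) ≈ 33.07°
pole (s+100): 100 + j250 → |·| = √(100²+250²) = √72500 ≈ 269.26, ∠ = arctan(250/100) ≈ 68.20°
pole (s+167): 167 + j250 → |·| = √(167²+250²) = √90389 ≈ 300.65, ∠ = arctan(250/167) ≈ 56.26°
pole (s+200): 200 + j250 → |·| = √(200²+250²) = √102500 ≈ 320.16, ∠ = arctan(250/200) ≈ 51.34°
|G| = 1 · 1.62e+05 / 2.5918e+07 ≈ 0.0062505
Gain = 20 log₁₀(0.0062505) ≈ -44.08 dB
∠G = 78.07° − 175.80° = -97.73°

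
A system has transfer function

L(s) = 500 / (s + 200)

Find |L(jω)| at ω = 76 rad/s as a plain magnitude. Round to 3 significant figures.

2.34

At s = jω = j76:
pole (s+200): 200 + j76 → |·| = √(200²+76²) = √45776 ≈ 213.95, ∠ = arctan(76/200) ≈ 20.81°
|L| = 500 / 213.95 ≈ 2.337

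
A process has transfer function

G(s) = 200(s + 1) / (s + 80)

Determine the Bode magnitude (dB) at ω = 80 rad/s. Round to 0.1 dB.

43.0 dB

At s = jω = j80:
zero (s+1): 1 + j80 → |·| = √(1²+80²) = √6401 ≈ 80.006, ∠ = arctan(80/1) ≈ 89.28°
pole (s+80): 80 + j80 → |·| = √(80²+80²) = √12800 ≈ 113.14, ∠ = arctan(80/80) ≈ 45.00°
|G| = 200 · 80.006 / 113.14 ≈ 141.43
Gain = 20 log₁₀(141.43) ≈ 43.01 dB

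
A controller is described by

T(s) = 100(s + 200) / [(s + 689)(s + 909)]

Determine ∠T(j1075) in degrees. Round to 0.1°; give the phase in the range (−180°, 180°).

At s = jω = j1075:
zero (s+200): 200 + j1075 → |·| = √(200²+1075²) = √1195625 ≈ 1093.4, ∠ = arctan(1075/200) ≈ 79.46°
pole (s+689): 689 + j1075 → |·| = √(689²+1075²) = √1630346 ≈ 1276.9, ∠ = arctan(1075/689) ≈ 57.34°
pole (s+909): 909 + j1075 → |·| = √(909²+1075²) = √1981906 ≈ 1407.8, ∠ = arctan(1075/909) ≈ 49.78°
∠T = 79.46° − 107.12° = -27.66°

-27.7°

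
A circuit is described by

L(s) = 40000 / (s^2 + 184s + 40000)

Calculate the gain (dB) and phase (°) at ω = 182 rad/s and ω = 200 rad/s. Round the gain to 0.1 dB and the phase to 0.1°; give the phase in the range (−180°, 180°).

At s = jω = j182:
quadratic: (j182)² + 184·j182 + 40000 = 6876 + j33488 → |·| ≈ 34187, ∠ ≈ 78.40°
|L| = 40000 / 34187 ≈ 1.17
Gain = 20 log₁₀(1.17) ≈ 1.36 dB
∠L = 0.00° − 78.40° = -78.40°

At s = jω = j200:
quadratic: (j200)² + 184·j200 + 40000 = 0 + j36800 → |·| ≈ 36800, ∠ ≈ 90.00°
|L| = 40000 / 36800 ≈ 1.087
Gain = 20 log₁₀(1.087) ≈ 0.72 dB
∠L = 0.00° − 90.00° = -90.00°

ω = 182: 1.4 dB, -78.4°; ω = 200: 0.7 dB, -90.0°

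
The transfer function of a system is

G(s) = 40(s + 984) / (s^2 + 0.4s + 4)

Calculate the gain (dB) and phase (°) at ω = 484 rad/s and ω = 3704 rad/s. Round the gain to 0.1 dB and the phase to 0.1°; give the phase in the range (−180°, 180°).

ω = 484: -14.6 dB, -153.8°; ω = 3704: -39.0 dB, -104.9°

At s = jω = j484:
zero (s+984): 984 + j484 → |·| = √(984²+484²) = √1202512 ≈ 1096.6, ∠ = arctan(484/984) ≈ 26.19°
quadratic: (j484)² + 0.4·j484 + 4 = -234252 + j193.6 → |·| ≈ 2.3425e+05, ∠ ≈ 179.95°
|G| = 40 · 1096.6 / 2.3425e+05 ≈ 0.18725
Gain = 20 log₁₀(0.18725) ≈ -14.55 dB
∠G = 26.19° − 179.95° = -153.76°

At s = jω = j3704:
zero (s+984): 984 + j3704 → |·| = √(984²+3704²) = √14687872 ≈ 3832.5, ∠ = arctan(3704/984) ≈ 75.12°
quadratic: (j3704)² + 0.4·j3704 + 4 = -13719612 + j1481.6 → |·| ≈ 1.372e+07, ∠ ≈ 179.99°
|G| = 40 · 3832.5 / 1.372e+07 ≈ 0.011173
Gain = 20 log₁₀(0.011173) ≈ -39.04 dB
∠G = 75.12° − 179.99° = -104.87°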